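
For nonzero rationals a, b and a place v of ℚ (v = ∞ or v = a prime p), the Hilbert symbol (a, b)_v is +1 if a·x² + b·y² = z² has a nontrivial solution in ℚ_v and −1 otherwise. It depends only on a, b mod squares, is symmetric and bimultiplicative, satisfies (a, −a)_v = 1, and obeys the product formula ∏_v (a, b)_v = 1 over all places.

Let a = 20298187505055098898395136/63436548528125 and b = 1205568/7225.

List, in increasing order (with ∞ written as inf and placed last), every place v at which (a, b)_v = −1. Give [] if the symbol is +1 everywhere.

Mod squares: a ≡ 8855, b ≡ 2093. Check v ∈ {∞, 2, 3, 5, 7, 11, 13, 17, 23, 29}.
v=∞: 8855 > 0 and 2093 > 0  ⇒  (a,b)_∞ = +1.
v=17: a=17^-6·(≡1), b=17^-2·(≡8) mod 17; (1|17)=+1, (8|17)=+1; (−1)^{-6·-2·8}·(+1)^-2·(+1)^-6 = +1.
v=3: a=3^10·(≡2), b=3^2·(≡2) mod 3; (2|3)=-1, (2|3)=-1; (−1)^{10·2·1}·(-1)^2·(-1)^10 = +1.
v=23: a=23^5·(≡14), b=23^1·(≡15) mod 23; (14|23)=-1, (15|23)=-1; (−1)^{5·1·11}·(-1)^1·(-1)^5 = -1.
v=2: v_2(a)=12, v_2(b)=6; units ≡ 7, 5 (mod 8); ε·ε+αω+βω = 1·0+12·1+6·0 ≡ 0  ⇒  (a,b)_2 = +1.
v=5: a=5^-5·(≡4), b=5^-2·(≡2) mod 5; (4|5)=+1, (2|5)=-1; (−1)^{-5·-2·2}·(+1)^-2·(-1)^-5 = -1.
v=11: a=11^3·(≡6), b=11^0·(≡5) mod 11; (6|11)=-1, (5|11)=+1; (−1)^{3·0·5}·(-1)^0·(+1)^3 = +1.
v=7: a=7^3·(≡3), b=7^1·(≡3) mod 7; (3|7)=-1, (3|7)=-1; (−1)^{3·1·3}·(-1)^1·(-1)^3 = -1.
v=13: a=13^4·(≡11), b=13^1·(≡2) mod 13; (11|13)=-1, (2|13)=-1; (−1)^{4·1·6}·(-1)^1·(-1)^4 = -1.
v=29: a=29^-2·(≡11), b=29^0·(≡24) mod 29; (11|29)=-1, (24|29)=+1; (−1)^{-2·0·14}·(-1)^0·(+1)^-2 = +1.
(8855, 2093 / ℚ) ramifies at {5, 7, 13, 23}: a division algebra.

[5, 7, 13, 23]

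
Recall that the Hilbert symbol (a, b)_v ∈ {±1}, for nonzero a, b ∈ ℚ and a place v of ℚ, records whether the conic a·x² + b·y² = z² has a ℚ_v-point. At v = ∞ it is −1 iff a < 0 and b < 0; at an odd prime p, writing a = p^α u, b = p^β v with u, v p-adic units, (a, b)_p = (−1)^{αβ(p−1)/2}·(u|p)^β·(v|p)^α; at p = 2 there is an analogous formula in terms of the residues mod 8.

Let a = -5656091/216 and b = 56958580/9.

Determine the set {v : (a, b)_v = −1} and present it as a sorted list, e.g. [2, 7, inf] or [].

(a, b) ≡ (-18354, 805) mod (ℚ^×)²; places V = {2, 3, 5, 7, 19, 23, 43, ∞}.
(a,b)_∞: sgn(-18354)=−, sgn(805)=+, so +1.
(a,b)_7: α=1, u≡3; β=3, v≡3 (mod 7); (3|7)=-1, (3|7)=-1; sign (−1)^1·-1^3·-1^1 = -1.
(a,b)_43: α=2, u≡37; β=0, v≡15 (mod 43); (37|43)=-1, (15|43)=+1; sign (−1)^0·-1^0·+1^2 = +1.
(a,b)_23: α=1, u≡5; β=1, v≡3 (mod 23); (5|23)=-1, (3|23)=+1; sign (−1)^1·-1^1·+1^1 = +1.
(a,b)_5: α=0, u≡4; β=1, v≡4 (mod 5); (4|5)=+1, (4|5)=+1; sign (−1)^0·+1^1·+1^0 = +1.
(a,b)_19: α=1, u≡14; β=2, v≡11 (mod 19); (14|19)=-1, (11|19)=+1; sign (−1)^0·-1^2·+1^1 = +1.
(a,b)_2: α=-3, β=2; u≡7, v≡5 (mod 8); ε(u)ε(v)=1·0, αω(v)=-3·1, βω(u)=2·0; sum ≡ 1  ⇒  -1.
(a,b)_3: α=-3, u≡2; β=-2, v≡1 (mod 3); (2|3)=-1, (1|3)=+1; sign (−1)^0·-1^-2·+1^-3 = +1.
Ram(-18354, 805) = {2, 7}; no ℚ_2-point on the conic.

[2, 7]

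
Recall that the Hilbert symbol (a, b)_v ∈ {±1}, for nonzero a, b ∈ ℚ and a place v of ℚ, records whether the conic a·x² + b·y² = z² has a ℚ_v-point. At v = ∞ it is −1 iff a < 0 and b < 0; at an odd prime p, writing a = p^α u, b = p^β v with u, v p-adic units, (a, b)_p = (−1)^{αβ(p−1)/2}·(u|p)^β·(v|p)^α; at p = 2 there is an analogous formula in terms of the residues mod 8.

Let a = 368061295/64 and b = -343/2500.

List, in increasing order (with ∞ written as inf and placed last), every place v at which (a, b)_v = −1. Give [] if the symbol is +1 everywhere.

[5, 31]

Mod squares: a ≡ 153295, b ≡ -7. Check v ∈ {∞, 2, 5, 7, 23, 31, 43}.
v=43: a=43^1·(≡30), b=43^0·(≡36) mod 43; (30|43)=-1, (36|43)=+1; (−1)^{1·0·21}·(-1)^0·(+1)^1 = +1.
v=∞: 153295 > 0 and -7 < 0  ⇒  (a,b)_∞ = +1.
v=23: a=23^1·(≡9), b=23^0·(≡3) mod 23; (9|23)=+1, (3|23)=+1; (−1)^{1·0·11}·(+1)^0·(+1)^1 = +1.
v=31: a=31^1·(≡19), b=31^0·(≡3) mod 31; (19|31)=+1, (3|31)=-1; (−1)^{1·0·15}·(+1)^0·(-1)^1 = -1.
v=7: a=7^4·(≡2), b=7^3·(≡6) mod 7; (2|7)=+1, (6|7)=-1; (−1)^{4·3·3}·(+1)^3·(-1)^4 = +1.
v=2: v_2(a)=-6, v_2(b)=-2; units ≡ 7, 1 (mod 8); ε·ε+αω+βω = 1·0+-6·0+-2·0 ≡ 0  ⇒  (a,b)_2 = +1.
v=5: a=5^1·(≡1), b=5^-4·(≡3) mod 5; (1|5)=+1, (3|5)=-1; (−1)^{1·-4·2}·(+1)^-4·(-1)^1 = -1.
|Ram(153295, -7)| = 2, even; anisotropic at {5, 31}.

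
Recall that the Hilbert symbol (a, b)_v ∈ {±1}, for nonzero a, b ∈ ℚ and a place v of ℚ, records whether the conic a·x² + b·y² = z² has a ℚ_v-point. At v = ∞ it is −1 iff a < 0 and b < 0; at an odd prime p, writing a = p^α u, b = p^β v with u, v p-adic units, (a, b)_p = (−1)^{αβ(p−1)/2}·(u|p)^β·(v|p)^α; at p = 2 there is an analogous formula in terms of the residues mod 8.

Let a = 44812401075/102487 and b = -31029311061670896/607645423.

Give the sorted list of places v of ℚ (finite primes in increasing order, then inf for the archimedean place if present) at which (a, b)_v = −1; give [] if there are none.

Mod squares: a ≡ 2821, b ≡ -104377. Check v ∈ {∞, 2, 3, 5, 7, 11, 13, 19, 31, 37}.
v=∞: 2821 > 0 and -104377 < 0  ⇒  (a,b)_∞ = +1.
v=7: a=7^-1·(≡2), b=7^-3·(≡5) mod 7; (2|7)=+1, (5|7)=-1; (−1)^{-1·-3·3}·(+1)^-3·(-1)^-1 = +1.
v=37: a=37^2·(≡1), b=37^3·(≡3) mod 37; (1|37)=+1, (3|37)=+1; (−1)^{2·3·18}·(+1)^3·(+1)^2 = +1.
v=13: a=13^1·(≡9), b=13^1·(≡5) mod 13; (9|13)=+1, (5|13)=-1; (−1)^{1·1·6}·(+1)^1·(-1)^1 = -1.
v=11: a=11^-4·(≡5), b=11^-6·(≡2) mod 11; (5|11)=+1, (2|11)=-1; (−1)^{-4·-6·5}·(+1)^-6·(-1)^-4 = +1.
v=3: a=3^2·(≡1), b=3^6·(≡2) mod 3; (1|3)=+1, (2|3)=-1; (−1)^{2·6·1}·(+1)^6·(-1)^2 = +1.
v=31: a=31^1·(≡15), b=31^1·(≡23) mod 31; (15|31)=-1, (23|31)=-1; (−1)^{1·1·15}·(-1)^1·(-1)^1 = -1.
v=19: a=19^2·(≡7), b=19^4·(≡11) mod 19; (7|19)=+1, (11|19)=+1; (−1)^{2·4·9}·(+1)^4·(+1)^2 = +1.
v=5: a=5^2·(≡4), b=5^0·(≡3) mod 5; (4|5)=+1, (3|5)=-1; (−1)^{2·0·2}·(+1)^0·(-1)^2 = +1.
v=2: v_2(a)=0, v_2(b)=4; units ≡ 5, 7 (mod 8); ε·ε+αω+βω = 0·1+0·0+4·1 ≡ 0  ⇒  (a,b)_2 = +1.
Ram(2821, -104377) = {13, 31}; no ℚ_13-point on the conic.

[13, 31]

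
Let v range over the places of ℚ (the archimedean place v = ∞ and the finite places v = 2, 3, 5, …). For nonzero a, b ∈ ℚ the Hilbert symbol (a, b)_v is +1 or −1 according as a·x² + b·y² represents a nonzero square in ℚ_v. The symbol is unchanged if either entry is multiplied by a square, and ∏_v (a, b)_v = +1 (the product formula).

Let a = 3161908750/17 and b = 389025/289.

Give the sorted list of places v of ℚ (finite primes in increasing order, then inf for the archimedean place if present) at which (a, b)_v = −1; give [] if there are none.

[11, 17]

Mod squares: a ≡ 4862, b ≡ 1729. Check v ∈ {∞, 2, 3, 5, 7, 11, 13, 17, 19}.
v=13: a=13^1·(≡4), b=13^1·(≡4) mod 13; (4|13)=+1, (4|13)=+1; (−1)^{1·1·6}·(+1)^1·(+1)^1 = +1.
v=19: a=19^2·(≡11), b=19^1·(≡3) mod 19; (11|19)=+1, (3|19)=-1; (−1)^{2·1·9}·(+1)^1·(-1)^2 = +1.
v=2: v_2(a)=1, v_2(b)=0; units ≡ 7, 1 (mod 8); ε·ε+αω+βω = 1·0+1·0+0·0 ≡ 0  ⇒  (a,b)_2 = +1.
v=17: a=17^-1·(≡6), b=17^-2·(≡14) mod 17; (6|17)=-1, (14|17)=-1; (−1)^{-1·-2·8}·(-1)^-2·(-1)^-1 = -1.
v=7: a=7^2·(≡2), b=7^1·(≡1) mod 7; (2|7)=+1, (1|7)=+1; (−1)^{2·1·3}·(+1)^1·(+1)^2 = +1.
v=11: a=11^1·(≡6), b=11^0·(≡7) mod 11; (6|11)=-1, (7|11)=-1; (−1)^{1·0·5}·(-1)^0·(-1)^1 = -1.
v=3: a=3^0·(≡2), b=3^2·(≡1) mod 3; (2|3)=-1, (1|3)=+1; (−1)^{0·2·1}·(-1)^2·(+1)^0 = +1.
v=5: a=5^4·(≡2), b=5^2·(≡4) mod 5; (2|5)=-1, (4|5)=+1; (−1)^{4·2·2}·(-1)^2·(+1)^4 = +1.
v=∞: 4862 > 0 and 1729 > 0  ⇒  (a,b)_∞ = +1.
Ram(4862, 1729) = {11, 17}; no ℚ_11-point on the conic.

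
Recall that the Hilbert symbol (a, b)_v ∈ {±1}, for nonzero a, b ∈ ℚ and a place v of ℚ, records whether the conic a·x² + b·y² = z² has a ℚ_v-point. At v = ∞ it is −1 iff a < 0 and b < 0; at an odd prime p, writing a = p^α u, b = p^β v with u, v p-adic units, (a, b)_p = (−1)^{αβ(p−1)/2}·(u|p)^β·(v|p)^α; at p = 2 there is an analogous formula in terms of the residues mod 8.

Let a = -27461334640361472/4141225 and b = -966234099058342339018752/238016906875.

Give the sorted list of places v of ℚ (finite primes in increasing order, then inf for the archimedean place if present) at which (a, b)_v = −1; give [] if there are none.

Mod squares: a ≡ -323, b ≡ -22287. Check v ∈ {∞, 2, 3, 5, 7, 11, 17, 19, 23, 29, 37}.
v=23: a=23^2·(≡17), b=23^5·(≡7) mod 23; (17|23)=-1, (7|23)=-1; (−1)^{2·5·11}·(-1)^5·(-1)^2 = -1.
v=2: v_2(a)=18, v_2(b)=20; units ≡ 5, 1 (mod 8); ε·ε+αω+βω = 0·0+18·0+20·1 ≡ 0  ⇒  (a,b)_2 = +1.
v=7: a=7^0·(≡6), b=7^2·(≡2) mod 7; (6|7)=-1, (2|7)=+1; (−1)^{0·2·3}·(-1)^2·(+1)^0 = +1.
v=17: a=17^1·(≡15), b=17^1·(≡8) mod 17; (15|17)=+1, (8|17)=+1; (−1)^{1·1·8}·(+1)^1·(+1)^1 = +1.
v=11: a=11^-2·(≡10), b=11^-4·(≡8) mod 11; (10|11)=-1, (8|11)=-1; (−1)^{-2·-4·5}·(-1)^-4·(-1)^-2 = +1.
v=19: a=19^1·(≡14), b=19^-1·(≡17) mod 19; (14|19)=-1, (17|19)=+1; (−1)^{1·-1·9}·(-1)^-1·(+1)^1 = +1.
v=5: a=5^-2·(≡2), b=5^-4·(≡3) mod 5; (2|5)=-1, (3|5)=-1; (−1)^{-2·-4·2}·(-1)^-4·(-1)^-2 = +1.
v=29: a=29^2·(≡16), b=29^4·(≡2) mod 29; (16|29)=+1, (2|29)=-1; (−1)^{2·4·14}·(+1)^4·(-1)^2 = +1.
v=37: a=37^-2·(≡33), b=37^-2·(≡17) mod 37; (33|37)=+1, (17|37)=-1; (−1)^{-2·-2·18}·(+1)^-2·(-1)^-2 = +1.
v=∞: -323 < 0 and -22287 < 0  ⇒  (a,b)_∞ = -1.
v=3: a=3^6·(≡1), b=3^5·(≡2) mod 3; (1|3)=+1, (2|3)=-1; (−1)^{6·5·1}·(+1)^5·(-1)^6 = +1.
Ram(-323, -22287) = {23, ∞}; no ℚ_23-point on the conic.

[23, inf]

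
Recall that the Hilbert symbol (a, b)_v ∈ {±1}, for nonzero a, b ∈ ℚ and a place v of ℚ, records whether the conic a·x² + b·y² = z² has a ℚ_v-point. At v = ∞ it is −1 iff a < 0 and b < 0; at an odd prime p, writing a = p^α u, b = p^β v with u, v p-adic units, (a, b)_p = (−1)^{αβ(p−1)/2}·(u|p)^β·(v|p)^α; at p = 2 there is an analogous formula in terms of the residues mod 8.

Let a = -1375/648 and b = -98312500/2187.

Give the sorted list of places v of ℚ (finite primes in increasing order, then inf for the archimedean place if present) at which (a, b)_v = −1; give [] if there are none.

(a, b) ≡ (-110, -39) mod (ℚ^×)²; places V = {2, 3, 5, 11, 13, ∞}.
(a,b)_2: α=-3, β=2; u≡1, v≡1 (mod 8); ε(u)ε(v)=0·0, αω(v)=-3·0, βω(u)=2·0; sum ≡ 0  ⇒  +1.
(a,b)_3: α=-4, u≡1; β=-7, v≡2 (mod 3); (1|3)=+1, (2|3)=-1; sign (−1)^0·+1^-7·-1^-4 = +1.
(a,b)_5: α=3, u≡3; β=6, v≡4 (mod 5); (3|5)=-1, (4|5)=+1; sign (−1)^0·-1^6·+1^3 = +1.
(a,b)_13: α=0, u≡5; β=1, v≡1 (mod 13); (5|13)=-1, (1|13)=+1; sign (−1)^0·-1^1·+1^0 = -1.
(a,b)_11: α=1, u≡4; β=2, v≡9 (mod 11); (4|11)=+1, (9|11)=+1; sign (−1)^0·+1^2·+1^1 = +1.
(a,b)_∞: sgn(-110)=−, sgn(-39)=−, so -1.
Ram(-110, -39) = {13, ∞}; no ℚ_13-point on the conic.

[13, inf]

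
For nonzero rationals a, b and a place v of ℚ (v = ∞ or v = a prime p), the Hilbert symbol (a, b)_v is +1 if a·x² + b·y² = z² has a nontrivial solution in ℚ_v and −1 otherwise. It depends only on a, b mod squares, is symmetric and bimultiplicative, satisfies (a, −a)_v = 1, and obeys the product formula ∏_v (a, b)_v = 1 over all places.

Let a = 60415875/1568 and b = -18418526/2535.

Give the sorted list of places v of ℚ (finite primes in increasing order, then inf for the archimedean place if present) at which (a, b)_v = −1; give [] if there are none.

[3, 5, 13, 17]

Mod squares: a ≡ 6630, b ≡ -210. Check v ∈ {∞, 2, 3, 5, 7, 13, 17, 31, 37}.
v=13: a=13^1·(≡12), b=13^-2·(≡2) mod 13; (12|13)=+1, (2|13)=-1; (−1)^{1·-2·6}·(+1)^-2·(-1)^1 = -1.
v=∞: 6630 > 0 and -210 < 0  ⇒  (a,b)_∞ = +1.
v=37: a=37^0·(≡33), b=37^2·(≡28) mod 37; (33|37)=+1, (28|37)=+1; (−1)^{0·2·18}·(+1)^2·(+1)^0 = +1.
v=31: a=31^0·(≡21), b=31^2·(≡10) mod 31; (21|31)=-1, (10|31)=+1; (−1)^{0·2·15}·(-1)^2·(+1)^0 = +1.
v=2: v_2(a)=-5, v_2(b)=1; units ≡ 3, 7 (mod 8); ε·ε+αω+βω = 1·1+-5·0+1·1 ≡ 0  ⇒  (a,b)_2 = +1.
v=17: a=17^1·(≡2), b=17^0·(≡11) mod 17; (2|17)=+1, (11|17)=-1; (−1)^{1·0·8}·(+1)^0·(-1)^1 = -1.
v=3: a=3^7·(≡2), b=3^-1·(≡2) mod 3; (2|3)=-1, (2|3)=-1; (−1)^{7·-1·1}·(-1)^-1·(-1)^7 = -1.
v=5: a=5^3·(≡4), b=5^-1·(≡2) mod 5; (4|5)=+1, (2|5)=-1; (−1)^{3·-1·2}·(+1)^-1·(-1)^3 = -1.
v=7: a=7^-2·(≡4), b=7^1·(≡5) mod 7; (4|7)=+1, (5|7)=-1; (−1)^{-2·1·3}·(+1)^1·(-1)^-2 = +1.
Ram(6630, -210) = {3, 5, 13, 17}; no ℚ_3-point on the conic.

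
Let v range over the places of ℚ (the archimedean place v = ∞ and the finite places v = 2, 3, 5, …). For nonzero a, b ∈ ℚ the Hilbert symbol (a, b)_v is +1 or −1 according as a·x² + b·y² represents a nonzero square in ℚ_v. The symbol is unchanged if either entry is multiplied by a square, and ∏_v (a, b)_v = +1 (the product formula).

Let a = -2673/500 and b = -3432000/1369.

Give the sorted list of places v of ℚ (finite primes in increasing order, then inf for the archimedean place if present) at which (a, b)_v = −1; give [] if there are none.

(a, b) ≡ (-165, -2145) mod (ℚ^×)²; places V = {2, 3, 5, 11, 13, 37, ∞}.
(a,b)_∞: sgn(-165)=−, sgn(-2145)=−, so -1.
(a,b)_11: α=1, u≡2; β=1, v≡3 (mod 11); (2|11)=-1, (3|11)=+1; sign (−1)^1·-1^1·+1^1 = +1.
(a,b)_37: α=0, u≡19; β=-2, v≡9 (mod 37); (19|37)=-1, (9|37)=+1; sign (−1)^0·-1^-2·+1^0 = +1.
(a,b)_3: α=5, u≡2; β=1, v≡2 (mod 3); (2|3)=-1, (2|3)=-1; sign (−1)^1·-1^1·-1^5 = -1.
(a,b)_5: α=-3, u≡3; β=3, v≡1 (mod 5); (3|5)=-1, (1|5)=+1; sign (−1)^0·-1^3·+1^-3 = -1.
(a,b)_13: α=0, u≡3; β=1, v≡1 (mod 13); (3|13)=+1, (1|13)=+1; sign (−1)^0·+1^1·+1^0 = +1.
(a,b)_2: α=-2, β=6; u≡3, v≡7 (mod 8); ε(u)ε(v)=1·1, αω(v)=-2·0, βω(u)=6·1; sum ≡ 1  ⇒  -1.
|Ram(-165, -2145)| = 4, even; anisotropic at {2, 3, 5, ∞}.

[2, 3, 5, inf]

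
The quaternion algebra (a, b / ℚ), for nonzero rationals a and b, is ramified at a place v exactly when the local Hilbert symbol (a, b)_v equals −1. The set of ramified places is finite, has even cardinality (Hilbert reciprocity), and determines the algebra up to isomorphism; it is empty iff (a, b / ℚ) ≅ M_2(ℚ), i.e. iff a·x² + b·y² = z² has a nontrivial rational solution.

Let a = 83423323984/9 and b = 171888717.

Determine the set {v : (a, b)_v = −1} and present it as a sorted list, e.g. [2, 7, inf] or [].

Mod squares: a ≡ 629629, b ≡ 20757. Check v ∈ {∞, 2, 3, 7, 11, 13, 17, 37}.
v=∞: 629629 > 0 and 20757 > 0  ⇒  (a,b)_∞ = +1.
v=17: a=17^1·(≡7), b=17^1·(≡11) mod 17; (7|17)=-1, (11|17)=-1; (−1)^{1·1·8}·(-1)^1·(-1)^1 = +1.
v=2: v_2(a)=4, v_2(b)=0; units ≡ 5, 5 (mod 8); ε·ε+αω+βω = 0·0+4·1+0·1 ≡ 0  ⇒  (a,b)_2 = +1.
v=3: a=3^-2·(≡1), b=3^1·(≡1) mod 3; (1|3)=+1, (1|3)=+1; (−1)^{-2·1·1}·(+1)^1·(+1)^-2 = +1.
v=7: a=7^3·(≡4), b=7^2·(≡2) mod 7; (4|7)=+1, (2|7)=+1; (−1)^{3·2·3}·(+1)^2·(+1)^3 = +1.
v=37: a=37^1·(≡25), b=37^1·(≡32) mod 37; (25|37)=+1, (32|37)=-1; (−1)^{1·1·18}·(+1)^1·(-1)^1 = -1.
v=11: a=11^1·(≡8), b=11^1·(≡10) mod 11; (8|11)=-1, (10|11)=-1; (−1)^{1·1·5}·(-1)^1·(-1)^1 = -1.
v=13: a=13^3·(≡5), b=13^2·(≡12) mod 13; (5|13)=-1, (12|13)=+1; (−1)^{3·2·6}·(-1)^2·(+1)^3 = +1.
Ram(629629, 20757) = {11, 37}; no ℚ_11-point on the conic.

[11, 37]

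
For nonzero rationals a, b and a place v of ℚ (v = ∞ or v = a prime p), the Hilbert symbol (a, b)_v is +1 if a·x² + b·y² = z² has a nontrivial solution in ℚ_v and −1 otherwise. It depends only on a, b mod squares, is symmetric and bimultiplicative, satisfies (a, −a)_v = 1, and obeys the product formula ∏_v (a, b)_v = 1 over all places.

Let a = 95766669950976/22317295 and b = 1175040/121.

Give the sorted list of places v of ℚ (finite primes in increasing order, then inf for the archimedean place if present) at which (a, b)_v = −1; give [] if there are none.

(a, b) ≡ (330, 510) mod (ℚ^×)²; places V = {2, 3, 5, 7, 11, 13, 17, ∞}.
(a,b)_2: α=19, β=9; u≡5, v≡7 (mod 8); ε(u)ε(v)=0·1, αω(v)=19·0, βω(u)=9·1; sum ≡ 1  ⇒  -1.
(a,b)_3: α=7, u≡2; β=3, v≡2 (mod 3); (2|3)=-1, (2|3)=-1; sign (−1)^1·-1^3·-1^7 = -1.
(a,b)_7: α=-4, u≡4; β=0, v≡3 (mod 7); (4|7)=+1, (3|7)=-1; sign (−1)^0·+1^0·-1^-4 = +1.
(a,b)_∞: sgn(330)=+, sgn(510)=+, so +1.
(a,b)_13: α=-2, u≡11; β=0, v≡12 (mod 13); (11|13)=-1, (12|13)=+1; sign (−1)^0·-1^0·+1^-2 = +1.
(a,b)_5: α=-1, u≡4; β=1, v≡3 (mod 5); (4|5)=+1, (3|5)=-1; sign (−1)^0·+1^1·-1^-1 = -1.
(a,b)_11: α=-1, u≡7; β=-2, v≡9 (mod 11); (7|11)=-1, (9|11)=+1; sign (−1)^0·-1^-2·+1^-1 = +1.
(a,b)_17: α=4, u≡3; β=1, v≡16 (mod 17); (3|17)=-1, (16|17)=+1; sign (−1)^0·-1^1·+1^4 = -1.
(330, 510 / ℚ) ramifies at {2, 3, 5, 17}: a division algebra.

[2, 3, 5, 17]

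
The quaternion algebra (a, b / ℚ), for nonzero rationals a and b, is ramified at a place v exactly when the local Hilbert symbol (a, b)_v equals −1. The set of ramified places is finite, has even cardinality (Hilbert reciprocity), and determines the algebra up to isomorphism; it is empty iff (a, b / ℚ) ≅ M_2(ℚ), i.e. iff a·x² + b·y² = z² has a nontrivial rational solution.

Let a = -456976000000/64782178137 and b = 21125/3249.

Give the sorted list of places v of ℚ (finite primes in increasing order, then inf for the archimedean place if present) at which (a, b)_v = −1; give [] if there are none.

[5, 17]

Mod squares: a ≡ -17, b ≡ 5. Check v ∈ {∞, 2, 3, 5, 13, 17, 19}.
v=∞: -17 < 0 and 5 > 0  ⇒  (a,b)_∞ = +1.
v=5: a=5^6·(≡3), b=5^3·(≡1) mod 5; (3|5)=-1, (1|5)=+1; (−1)^{6·3·2}·(-1)^3·(+1)^6 = -1.
v=2: v_2(a)=10, v_2(b)=0; units ≡ 7, 5 (mod 8); ε·ε+αω+βω = 1·0+10·1+0·0 ≡ 0  ⇒  (a,b)_2 = +1.
v=13: a=13^4·(≡10), b=13^2·(≡5) mod 13; (10|13)=+1, (5|13)=-1; (−1)^{4·2·6}·(+1)^2·(-1)^4 = +1.
v=19: a=19^-6·(≡2), b=19^-2·(≡6) mod 19; (2|19)=-1, (6|19)=+1; (−1)^{-6·-2·9}·(-1)^-2·(+1)^-6 = +1.
v=3: a=3^-4·(≡1), b=3^-2·(≡2) mod 3; (1|3)=+1, (2|3)=-1; (−1)^{-4·-2·1}·(+1)^-2·(-1)^-4 = +1.
v=17: a=17^-1·(≡8), b=17^0·(≡14) mod 17; (8|17)=+1, (14|17)=-1; (−1)^{-1·0·8}·(+1)^0·(-1)^-1 = -1.
|Ram(-17, 5)| = 2, even; anisotropic at {5, 17}.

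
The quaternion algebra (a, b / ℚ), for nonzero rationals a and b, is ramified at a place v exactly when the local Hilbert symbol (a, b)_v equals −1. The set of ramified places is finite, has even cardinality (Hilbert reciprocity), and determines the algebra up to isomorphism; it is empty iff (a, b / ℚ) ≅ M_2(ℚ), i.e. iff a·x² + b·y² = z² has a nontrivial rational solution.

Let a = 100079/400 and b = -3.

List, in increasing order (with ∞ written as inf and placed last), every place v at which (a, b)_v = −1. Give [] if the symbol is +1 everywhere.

(a, b) ≡ (119, -3) mod (ℚ^×)²; places V = {2, 3, 5, 7, 17, 29, ∞}.
(a,b)_29: α=2, u≡14; β=0, v≡26 (mod 29); (14|29)=-1, (26|29)=-1; sign (−1)^0·-1^0·-1^2 = +1.
(a,b)_3: α=0, u≡2; β=1, v≡2 (mod 3); (2|3)=-1, (2|3)=-1; sign (−1)^0·-1^1·-1^0 = -1.
(a,b)_5: α=-2, u≡4; β=0, v≡2 (mod 5); (4|5)=+1, (2|5)=-1; sign (−1)^0·+1^0·-1^-2 = +1.
(a,b)_17: α=1, u≡10; β=0, v≡14 (mod 17); (10|17)=-1, (14|17)=-1; sign (−1)^0·-1^0·-1^1 = -1.
(a,b)_7: α=1, u≡3; β=0, v≡4 (mod 7); (3|7)=-1, (4|7)=+1; sign (−1)^0·-1^0·+1^1 = +1.
(a,b)_∞: sgn(119)=+, sgn(-3)=−, so +1.
(a,b)_2: α=-4, β=0; u≡7, v≡5 (mod 8); ε(u)ε(v)=1·0, αω(v)=-4·1, βω(u)=0·0; sum ≡ 0  ⇒  +1.
(119, -3 / ℚ) ramifies at {3, 17}: a division algebra.

[3, 17]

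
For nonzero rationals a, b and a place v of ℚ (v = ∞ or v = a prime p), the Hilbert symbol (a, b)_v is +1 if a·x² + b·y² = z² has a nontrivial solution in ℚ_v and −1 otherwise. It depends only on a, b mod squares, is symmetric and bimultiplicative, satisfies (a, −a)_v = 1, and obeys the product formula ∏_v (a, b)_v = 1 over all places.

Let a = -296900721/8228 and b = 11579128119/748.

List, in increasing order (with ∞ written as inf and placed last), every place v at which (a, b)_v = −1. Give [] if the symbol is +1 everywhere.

[3, 11, 13, 41]

Mod squares: a ≡ -697, b ≡ 299013. Check v ∈ {∞, 2, 3, 11, 13, 17, 23, 41}.
v=17: a=17^-1·(≡10), b=17^-1·(≡11) mod 17; (10|17)=-1, (11|17)=-1; (−1)^{-1·-1·8}·(-1)^-1·(-1)^-1 = +1.
v=∞: -697 < 0 and 299013 > 0  ⇒  (a,b)_∞ = +1.
v=2: v_2(a)=-2, v_2(b)=-2; units ≡ 7, 5 (mod 8); ε·ε+αω+βω = 1·0+-2·1+-2·0 ≡ 0  ⇒  (a,b)_2 = +1.
v=23: a=23^2·(≡12), b=23^2·(≡4) mod 23; (12|23)=+1, (4|23)=+1; (−1)^{2·2·11}·(+1)^2·(+1)^2 = +1.
v=41: a=41^1·(≡11), b=41^1·(≡37) mod 41; (11|41)=-1, (37|41)=+1; (−1)^{1·1·20}·(-1)^1·(+1)^1 = -1.
v=11: a=11^-2·(≡2), b=11^-1·(≡10) mod 11; (2|11)=-1, (10|11)=-1; (−1)^{-2·-1·5}·(-1)^-1·(-1)^-2 = -1.
v=3: a=3^4·(≡2), b=3^5·(≡2) mod 3; (2|3)=-1, (2|3)=-1; (−1)^{4·5·1}·(-1)^5·(-1)^4 = -1.
v=13: a=13^2·(≡2), b=13^3·(≡12) mod 13; (2|13)=-1, (12|13)=+1; (−1)^{2·3·6}·(-1)^3·(+1)^2 = -1.
(-697, 299013 / ℚ) ramifies at {3, 11, 13, 41}: a division algebra.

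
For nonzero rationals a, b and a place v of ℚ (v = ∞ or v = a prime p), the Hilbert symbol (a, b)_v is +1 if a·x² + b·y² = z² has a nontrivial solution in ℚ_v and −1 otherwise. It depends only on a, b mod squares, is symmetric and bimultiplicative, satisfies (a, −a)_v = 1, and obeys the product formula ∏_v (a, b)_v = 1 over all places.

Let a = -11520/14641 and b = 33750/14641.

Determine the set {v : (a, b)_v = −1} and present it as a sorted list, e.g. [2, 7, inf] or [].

[]

Mod squares: a ≡ -5, b ≡ 6. Check v ∈ {∞, 2, 3, 5, 11}.
v=11: a=11^-4·(≡8), b=11^-4·(≡2) mod 11; (8|11)=-1, (2|11)=-1; (−1)^{-4·-4·5}·(-1)^-4·(-1)^-4 = +1.
v=2: v_2(a)=8, v_2(b)=1; units ≡ 3, 3 (mod 8); ε·ε+αω+βω = 1·1+8·1+1·1 ≡ 0  ⇒  (a,b)_2 = +1.
v=5: a=5^1·(≡1), b=5^4·(≡4) mod 5; (1|5)=+1, (4|5)=+1; (−1)^{1·4·2}·(+1)^4·(+1)^1 = +1.
v=∞: -5 < 0 and 6 > 0  ⇒  (a,b)_∞ = +1.
v=3: a=3^2·(≡1), b=3^3·(≡2) mod 3; (1|3)=+1, (2|3)=-1; (−1)^{2·3·1}·(+1)^3·(-1)^2 = +1.
Ram(a, b) = ∅: the form -5·x² + 6·y² − z² is isotropic over every ℚ_v, so by Hasse–Minkowski it is isotropic over ℚ.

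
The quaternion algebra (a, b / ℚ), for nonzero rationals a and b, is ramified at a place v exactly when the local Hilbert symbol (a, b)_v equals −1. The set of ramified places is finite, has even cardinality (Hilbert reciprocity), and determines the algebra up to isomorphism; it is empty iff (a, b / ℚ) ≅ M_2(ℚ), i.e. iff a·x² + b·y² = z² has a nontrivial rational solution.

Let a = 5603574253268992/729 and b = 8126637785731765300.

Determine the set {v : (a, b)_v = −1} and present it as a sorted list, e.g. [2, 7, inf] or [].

[7, 11, 13, 19]

Mod squares: a ≡ 323323, b ≡ 13. Check v ∈ {∞, 2, 3, 5, 7, 11, 13, 17, 19}.
v=2: v_2(a)=12, v_2(b)=2; units ≡ 3, 5 (mod 8); ε·ε+αω+βω = 1·0+12·1+2·1 ≡ 0  ⇒  (a,b)_2 = +1.
v=3: a=3^-6·(≡1), b=3^0·(≡1) mod 3; (1|3)=+1, (1|3)=+1; (−1)^{-6·0·1}·(+1)^0·(+1)^-6 = +1.
v=7: a=7^1·(≡3), b=7^2·(≡3) mod 7; (3|7)=-1, (3|7)=-1; (−1)^{1·2·3}·(-1)^2·(-1)^1 = -1.
v=∞: 323323 > 0 and 13 > 0  ⇒  (a,b)_∞ = +1.
v=11: a=11^5·(≡4), b=11^4·(≡10) mod 11; (4|11)=+1, (10|11)=-1; (−1)^{5·4·5}·(+1)^4·(-1)^5 = -1.
v=19: a=19^1·(≡10), b=19^2·(≡12) mod 19; (10|19)=-1, (12|19)=-1; (−1)^{1·2·9}·(-1)^2·(-1)^1 = -1.
v=17: a=17^3·(≡9), b=17^6·(≡16) mod 17; (9|17)=+1, (16|17)=+1; (−1)^{3·6·8}·(+1)^6·(+1)^3 = +1.
v=5: a=5^0·(≡3), b=5^2·(≡2) mod 5; (3|5)=-1, (2|5)=-1; (−1)^{0·2·2}·(-1)^2·(-1)^0 = +1.
v=13: a=13^1·(≡5), b=13^1·(≡9) mod 13; (5|13)=-1, (9|13)=+1; (−1)^{1·1·6}·(-1)^1·(+1)^1 = -1.
|Ram(323323, 13)| = 4, even; anisotropic at {7, 11, 13, 19}.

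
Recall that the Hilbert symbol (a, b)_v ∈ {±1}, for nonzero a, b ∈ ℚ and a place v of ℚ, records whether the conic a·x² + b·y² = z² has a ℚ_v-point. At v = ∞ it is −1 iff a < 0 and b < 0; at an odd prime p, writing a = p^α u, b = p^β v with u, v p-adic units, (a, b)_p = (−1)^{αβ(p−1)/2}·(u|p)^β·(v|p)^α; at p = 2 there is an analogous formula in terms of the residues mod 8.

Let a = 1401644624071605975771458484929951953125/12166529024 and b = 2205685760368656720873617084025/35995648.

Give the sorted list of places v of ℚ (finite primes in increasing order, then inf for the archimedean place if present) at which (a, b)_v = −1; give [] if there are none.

Mod squares: a ≡ 141778, b ≡ 8618077. Check v ∈ {∞, 2, 3, 5, 7, 13, 19, 23, 29, 31, 37, 41}.
v=7: a=7^3·(≡5), b=7^2·(≡6) mod 7; (5|7)=-1, (6|7)=-1; (−1)^{3·2·3}·(-1)^2·(-1)^3 = -1.
v=23: a=23^4·(≡1), b=23^3·(≡1) mod 23; (1|23)=+1, (1|23)=+1; (−1)^{4·3·11}·(+1)^3·(+1)^4 = +1.
v=2: v_2(a)=-15, v_2(b)=-14; units ≡ 1, 5 (mod 8); ε·ε+αω+βω = 0·0+-15·1+-14·0 ≡ 1  ⇒  (a,b)_2 = -1.
v=19: a=19^1·(≡13), b=19^1·(≡18) mod 19; (13|19)=-1, (18|19)=-1; (−1)^{1·1·9}·(-1)^1·(-1)^1 = -1.
v=∞: 141778 > 0 and 8618077 > 0  ⇒  (a,b)_∞ = +1.
v=13: a=13^-5·(≡1), b=13^-3·(≡2) mod 13; (1|13)=+1, (2|13)=-1; (−1)^{-5·-3·6}·(+1)^-3·(-1)^-5 = -1.
v=3: a=3^16·(≡1), b=3^8·(≡1) mod 3; (1|3)=+1, (1|3)=+1; (−1)^{16·8·1}·(+1)^8·(+1)^16 = +1.
v=5: a=5^8·(≡3), b=5^2·(≡2) mod 5; (3|5)=-1, (2|5)=-1; (−1)^{8·2·2}·(-1)^2·(-1)^8 = +1.
v=31: a=31^0·(≡26), b=31^2·(≡11) mod 31; (26|31)=-1, (11|31)=-1; (−1)^{0·2·15}·(-1)^2·(-1)^0 = +1.
v=29: a=29^6·(≡27), b=29^6·(≡27) mod 29; (27|29)=-1, (27|29)=-1; (−1)^{6·6·14}·(-1)^6·(-1)^6 = +1.
v=37: a=37^4·(≡29), b=37^3·(≡24) mod 37; (29|37)=-1, (24|37)=-1; (−1)^{4·3·18}·(-1)^3·(-1)^4 = -1.
v=41: a=41^1·(≡13), b=41^1·(≡18) mod 41; (13|41)=-1, (18|41)=+1; (−1)^{1·1·20}·(-1)^1·(+1)^1 = -1.
|Ram(141778, 8618077)| = 6, even; anisotropic at {2, 7, 13, 19, 37, 41}.

[2, 7, 13, 19, 37, 41]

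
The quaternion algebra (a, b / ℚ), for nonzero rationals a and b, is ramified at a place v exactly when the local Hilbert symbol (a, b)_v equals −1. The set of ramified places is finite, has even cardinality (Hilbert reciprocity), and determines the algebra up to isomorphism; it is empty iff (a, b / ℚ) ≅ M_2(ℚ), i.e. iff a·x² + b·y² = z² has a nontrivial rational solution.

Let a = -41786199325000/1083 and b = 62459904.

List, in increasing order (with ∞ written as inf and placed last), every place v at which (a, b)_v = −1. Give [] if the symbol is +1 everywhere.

[]

Mod squares: a ≡ -390, b ≡ 15249. Check v ∈ {∞, 2, 3, 5, 13, 17, 19, 23, 29}.
v=∞: -390 < 0 and 15249 > 0  ⇒  (a,b)_∞ = +1.
v=23: a=23^2·(≡6), b=23^1·(≡15) mod 23; (6|23)=+1, (15|23)=-1; (−1)^{2·1·11}·(+1)^1·(-1)^2 = +1.
v=29: a=29^2·(≡24), b=29^0·(≡23) mod 29; (24|29)=+1, (23|29)=+1; (−1)^{2·0·14}·(+1)^0·(+1)^2 = +1.
v=19: a=19^-2·(≡5), b=19^0·(≡7) mod 19; (5|19)=+1, (7|19)=+1; (−1)^{-2·0·9}·(+1)^0·(+1)^-2 = +1.
v=5: a=5^5·(≡2), b=5^0·(≡4) mod 5; (2|5)=-1, (4|5)=+1; (−1)^{5·0·2}·(-1)^0·(+1)^5 = +1.
v=3: a=3^-1·(≡2), b=3^1·(≡1) mod 3; (2|3)=-1, (1|3)=+1; (−1)^{-1·1·1}·(-1)^1·(+1)^-1 = +1.
v=13: a=13^1·(≡1), b=13^1·(≡3) mod 13; (1|13)=+1, (3|13)=+1; (−1)^{1·1·6}·(+1)^1·(+1)^1 = +1.
v=2: v_2(a)=3, v_2(b)=12; units ≡ 5, 1 (mod 8); ε·ε+αω+βω = 0·0+3·0+12·1 ≡ 0  ⇒  (a,b)_2 = +1.
v=17: a=17^2·(≡8), b=17^1·(≡4) mod 17; (8|17)=+1, (4|17)=+1; (−1)^{2·1·8}·(+1)^1·(+1)^2 = +1.
Ram(a, b) = ∅: the form -390·x² + 15249·y² − z² is isotropic over every ℚ_v, so by Hasse–Minkowski it is isotropic over ℚ.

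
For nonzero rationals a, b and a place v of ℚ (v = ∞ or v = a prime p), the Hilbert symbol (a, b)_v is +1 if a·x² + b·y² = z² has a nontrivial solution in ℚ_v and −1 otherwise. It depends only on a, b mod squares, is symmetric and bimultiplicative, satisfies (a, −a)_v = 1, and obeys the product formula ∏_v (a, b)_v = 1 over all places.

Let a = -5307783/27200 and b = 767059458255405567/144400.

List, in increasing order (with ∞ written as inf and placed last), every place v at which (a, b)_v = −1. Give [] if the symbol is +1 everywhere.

(a, b) ≡ (-1479, 88351023) mod (ℚ^×)²; places V = {2, 3, 5, 7, 13, 17, 19, 29, 31, 41, 47, ∞}.
(a,b)_5: α=-2, u≡4; β=-2, v≡2 (mod 5); (4|5)=+1, (2|5)=-1; sign (−1)^0·+1^-2·-1^-2 = +1.
(a,b)_13: α=2, u≡10; β=0, v≡2 (mod 13); (10|13)=+1, (2|13)=-1; sign (−1)^0·+1^0·-1^2 = +1.
(a,b)_17: α=-1, u≡4; β=3, v≡2 (mod 17); (4|17)=+1, (2|17)=+1; sign (−1)^0·+1^3·+1^-1 = +1.
(a,b)_3: α=1, u≡2; β=7, v≡1 (mod 3); (2|3)=-1, (1|3)=+1; sign (−1)^1·-1^7·+1^1 = +1.
(a,b)_31: α=0, u≡10; β=1, v≡22 (mod 31); (10|31)=+1, (22|31)=-1; sign (−1)^0·+1^1·-1^0 = +1.
(a,b)_29: α=1, u≡4; β=3, v≡26 (mod 29); (4|29)=+1, (26|29)=-1; sign (−1)^0·+1^3·-1^1 = -1.
(a,b)_7: α=0, u≡6; β=2, v≡6 (mod 7); (6|7)=-1, (6|7)=-1; sign (−1)^0·-1^2·-1^0 = +1.
(a,b)_∞: sgn(-1479)=−, sgn(88351023)=+, so +1.
(a,b)_41: α=0, u≡19; β=1, v≡39 (mod 41); (19|41)=-1, (39|41)=+1; sign (−1)^0·-1^1·+1^0 = -1.
(a,b)_2: α=-6, β=-4; u≡1, v≡7 (mod 8); ε(u)ε(v)=0·1, αω(v)=-6·0, βω(u)=-4·0; sum ≡ 0  ⇒  +1.
(a,b)_47: α=0, u≡2; β=1, v≡33 (mod 47); (2|47)=+1, (33|47)=-1; sign (−1)^0·+1^1·-1^0 = +1.
(a,b)_19: α=2, u≡2; β=-2, v≡16 (mod 19); (2|19)=-1, (16|19)=+1; sign (−1)^0·-1^-2·+1^2 = +1.
Ram(-1479, 88351023) = {29, 41}; no ℚ_29-point on the conic.

[29, 41]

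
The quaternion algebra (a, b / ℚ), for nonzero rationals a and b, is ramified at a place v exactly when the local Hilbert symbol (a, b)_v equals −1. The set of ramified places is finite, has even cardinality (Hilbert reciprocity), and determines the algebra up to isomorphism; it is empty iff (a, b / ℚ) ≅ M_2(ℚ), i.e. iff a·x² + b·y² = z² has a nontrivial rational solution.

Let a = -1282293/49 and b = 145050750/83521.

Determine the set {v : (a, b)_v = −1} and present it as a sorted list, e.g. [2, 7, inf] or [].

[5, 29]

(a, b) ≡ (-493, 71630) mod (ℚ^×)²; places V = {2, 3, 5, 7, 13, 17, 19, 29, ∞}.
(a,b)_7: α=-2, u≡2; β=0, v≡3 (mod 7); (2|7)=+1, (3|7)=-1; sign (−1)^0·+1^0·-1^-2 = +1.
(a,b)_19: α=0, u≡5; β=1, v≡15 (mod 19); (5|19)=+1, (15|19)=-1; sign (−1)^0·+1^1·-1^0 = +1.
(a,b)_17: α=3, u≡3; β=-4, v≡1 (mod 17); (3|17)=-1, (1|17)=+1; sign (−1)^0·-1^-4·+1^3 = +1.
(a,b)_2: α=0, β=1; u≡3, v≡7 (mod 8); ε(u)ε(v)=1·1, αω(v)=0·0, βω(u)=1·1; sum ≡ 0  ⇒  +1.
(a,b)_∞: sgn(-493)=−, sgn(71630)=+, so +1.
(a,b)_3: α=2, u≡2; β=4, v≡2 (mod 3); (2|3)=-1, (2|3)=-1; sign (−1)^0·-1^4·-1^2 = +1.
(a,b)_13: α=0, u≡4; β=1, v≡5 (mod 13); (4|13)=+1, (5|13)=-1; sign (−1)^0·+1^1·-1^0 = +1.
(a,b)_29: α=1, u≡12; β=1, v≡4 (mod 29); (12|29)=-1, (4|29)=+1; sign (−1)^0·-1^1·+1^1 = -1.
(a,b)_5: α=0, u≡3; β=3, v≡1 (mod 5); (3|5)=-1, (1|5)=+1; sign (−1)^0·-1^3·+1^0 = -1.
Ram(-493, 71630) = {5, 29}; no ℚ_5-point on the conic.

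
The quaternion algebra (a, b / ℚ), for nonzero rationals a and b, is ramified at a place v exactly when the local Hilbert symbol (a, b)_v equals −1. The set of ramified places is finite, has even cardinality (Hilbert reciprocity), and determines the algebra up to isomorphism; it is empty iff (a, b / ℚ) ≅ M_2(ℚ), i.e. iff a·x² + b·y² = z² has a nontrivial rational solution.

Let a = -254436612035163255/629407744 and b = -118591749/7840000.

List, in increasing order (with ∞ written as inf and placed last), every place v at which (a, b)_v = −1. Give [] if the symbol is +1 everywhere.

[3, 23, 29, inf]

Mod squares: a ≡ -190095, b ≡ -69. Check v ∈ {∞, 2, 3, 5, 7, 19, 23, 29}.
v=∞: -190095 < 0 and -69 < 0  ⇒  (a,b)_∞ = -1.
v=19: a=19^1·(≡14), b=19^2·(≡7) mod 19; (14|19)=-1, (7|19)=+1; (−1)^{1·2·9}·(-1)^2·(+1)^1 = +1.
v=29: a=29^1·(≡28), b=29^0·(≡27) mod 29; (28|29)=+1, (27|29)=-1; (−1)^{1·0·14}·(+1)^0·(-1)^1 = -1.
v=23: a=23^5·(≡7), b=23^3·(≡11) mod 23; (7|23)=-1, (11|23)=-1; (−1)^{5·3·11}·(-1)^3·(-1)^5 = -1.
v=3: a=3^15·(≡1), b=3^3·(≡1) mod 3; (1|3)=+1, (1|3)=+1; (−1)^{15·3·1}·(+1)^3·(+1)^15 = -1.
v=2: v_2(a)=-18, v_2(b)=-8; units ≡ 1, 3 (mod 8); ε·ε+αω+βω = 0·1+-18·1+-8·0 ≡ 0  ⇒  (a,b)_2 = +1.
v=7: a=7^-4·(≡2), b=7^-2·(≡4) mod 7; (2|7)=+1, (4|7)=+1; (−1)^{-4·-2·3}·(+1)^-2·(+1)^-4 = +1.
v=5: a=5^1·(≡1), b=5^-4·(≡4) mod 5; (1|5)=+1, (4|5)=+1; (−1)^{1·-4·2}·(+1)^-4·(+1)^1 = +1.
Ram(-190095, -69) = {3, 23, 29, ∞}; no ℚ_3-point on the conic.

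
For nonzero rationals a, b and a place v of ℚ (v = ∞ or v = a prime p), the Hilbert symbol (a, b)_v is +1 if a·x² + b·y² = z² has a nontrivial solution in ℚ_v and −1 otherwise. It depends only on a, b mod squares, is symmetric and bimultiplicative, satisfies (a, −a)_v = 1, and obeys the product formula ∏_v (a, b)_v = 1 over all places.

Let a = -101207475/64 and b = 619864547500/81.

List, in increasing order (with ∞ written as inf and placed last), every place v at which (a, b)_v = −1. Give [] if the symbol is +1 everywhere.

[41, 53]

(a, b) ≡ (-49979, 1219) mod (ℚ^×)²; places V = {2, 3, 5, 11, 23, 41, 53, ∞}.
(a,b)_3: α=4, u≡1; β=-4, v≡1 (mod 3); (1|3)=+1, (1|3)=+1; sign (−1)^0·+1^-4·+1^4 = +1.
(a,b)_23: α=1, u≡16; β=1, v≡20 (mod 23); (16|23)=+1, (20|23)=-1; sign (−1)^1·+1^1·-1^1 = +1.
(a,b)_5: α=2, u≡4; β=4, v≡1 (mod 5); (4|5)=+1, (1|5)=+1; sign (−1)^0·+1^4·+1^2 = +1.
(a,b)_∞: sgn(-49979)=−, sgn(1219)=+, so +1.
(a,b)_41: α=1, u≡13; β=2, v≡22 (mod 41); (13|41)=-1, (22|41)=-1; sign (−1)^0·-1^2·-1^1 = -1.
(a,b)_11: α=0, u≡3; β=2, v≡3 (mod 11); (3|11)=+1, (3|11)=+1; sign (−1)^0·+1^2·+1^0 = +1.
(a,b)_2: α=-6, β=2; u≡5, v≡3 (mod 8); ε(u)ε(v)=0·1, αω(v)=-6·1, βω(u)=2·1; sum ≡ 0  ⇒  +1.
(a,b)_53: α=1, u≡11; β=1, v≡8 (mod 53); (11|53)=+1, (8|53)=-1; sign (−1)^0·+1^1·-1^1 = -1.
Ram(-49979, 1219) = {41, 53}; no ℚ_41-point on the conic.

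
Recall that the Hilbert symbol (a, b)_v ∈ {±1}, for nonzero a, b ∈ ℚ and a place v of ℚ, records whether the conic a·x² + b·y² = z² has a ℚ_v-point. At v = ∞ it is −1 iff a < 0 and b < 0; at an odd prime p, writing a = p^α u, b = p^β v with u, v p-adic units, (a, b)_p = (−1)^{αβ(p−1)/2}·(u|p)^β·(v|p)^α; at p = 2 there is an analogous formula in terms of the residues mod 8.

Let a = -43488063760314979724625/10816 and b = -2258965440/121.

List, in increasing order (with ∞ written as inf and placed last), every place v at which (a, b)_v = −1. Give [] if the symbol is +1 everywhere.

[17, 37, 43, inf]

Mod squares: a ≡ -2465, b ≡ -3921815. Check v ∈ {∞, 2, 3, 5, 7, 11, 13, 17, 29, 37, 43}.
v=∞: -2465 < 0 and -3921815 < 0  ⇒  (a,b)_∞ = -1.
v=11: a=11^0·(≡10), b=11^-2·(≡5) mod 11; (10|11)=-1, (5|11)=+1; (−1)^{0·-2·5}·(-1)^-2·(+1)^0 = +1.
v=17: a=17^5·(≡9), b=17^1·(≡5) mod 17; (9|17)=+1, (5|17)=-1; (−1)^{5·1·8}·(+1)^1·(-1)^5 = -1.
v=7: a=7^2·(≡3), b=7^0·(≡5) mod 7; (3|7)=-1, (5|7)=-1; (−1)^{2·0·3}·(-1)^0·(-1)^2 = +1.
v=43: a=43^2·(≡19), b=43^1·(≡15) mod 43; (19|43)=-1, (15|43)=+1; (−1)^{2·1·21}·(-1)^1·(+1)^2 = -1.
v=5: a=5^3·(≡3), b=5^1·(≡2) mod 5; (3|5)=-1, (2|5)=-1; (−1)^{3·1·2}·(-1)^1·(-1)^3 = +1.
v=13: a=13^-2·(≡5), b=13^0·(≡12) mod 13; (5|13)=-1, (12|13)=+1; (−1)^{-2·0·6}·(-1)^0·(+1)^-2 = +1.
v=29: a=29^3·(≡10), b=29^1·(≡18) mod 29; (10|29)=-1, (18|29)=-1; (−1)^{3·1·14}·(-1)^1·(-1)^3 = +1.
v=3: a=3^4·(≡1), b=3^2·(≡1) mod 3; (1|3)=+1, (1|3)=+1; (−1)^{4·2·1}·(+1)^2·(+1)^4 = +1.
v=2: v_2(a)=-6, v_2(b)=6; units ≡ 7, 1 (mod 8); ε·ε+αω+βω = 1·0+-6·0+6·0 ≡ 0  ⇒  (a,b)_2 = +1.
v=37: a=37^2·(≡35), b=37^1·(≡21) mod 37; (35|37)=-1, (21|37)=+1; (−1)^{2·1·18}·(-1)^1·(+1)^2 = -1.
|Ram(-2465, -3921815)| = 4, even; anisotropic at {17, 37, 43, ∞}.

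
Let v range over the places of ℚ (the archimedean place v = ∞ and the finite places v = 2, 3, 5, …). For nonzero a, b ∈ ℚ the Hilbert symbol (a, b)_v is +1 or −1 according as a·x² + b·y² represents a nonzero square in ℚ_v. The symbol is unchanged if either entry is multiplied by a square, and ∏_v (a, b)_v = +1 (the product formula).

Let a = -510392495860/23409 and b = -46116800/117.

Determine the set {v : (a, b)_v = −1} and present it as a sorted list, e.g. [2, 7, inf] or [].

Mod squares: a ≡ -4467565, b ≡ -374699. Check v ∈ {∞, 2, 3, 5, 13, 17, 19, 31, 37, 41}.
v=31: a=31^1·(≡9), b=31^0·(≡12) mod 31; (9|31)=+1, (12|31)=-1; (−1)^{1·0·15}·(+1)^0·(-1)^1 = -1.
v=19: a=19^1·(≡11), b=19^1·(≡4) mod 19; (11|19)=+1, (4|19)=+1; (−1)^{1·1·9}·(+1)^1·(+1)^1 = -1.
v=2: v_2(a)=2, v_2(b)=6; units ≡ 3, 5 (mod 8); ε·ε+αω+βω = 1·0+2·1+6·1 ≡ 0  ⇒  (a,b)_2 = +1.
v=3: a=3^-4·(≡2), b=3^-2·(≡1) mod 3; (2|3)=-1, (1|3)=+1; (−1)^{-4·-2·1}·(-1)^-2·(+1)^-4 = +1.
v=17: a=17^-2·(≡16), b=17^0·(≡8) mod 17; (16|17)=+1, (8|17)=+1; (−1)^{-2·0·8}·(+1)^0·(+1)^-2 = +1.
v=37: a=37^1·(≡23), b=37^1·(≡34) mod 37; (23|37)=-1, (34|37)=+1; (−1)^{1·1·18}·(-1)^1·(+1)^1 = -1.
v=13: a=13^4·(≡11), b=13^-1·(≡7) mod 13; (11|13)=-1, (7|13)=-1; (−1)^{4·-1·6}·(-1)^-1·(-1)^4 = -1.
v=41: a=41^1·(≡6), b=41^1·(≡1) mod 41; (6|41)=-1, (1|41)=+1; (−1)^{1·1·20}·(-1)^1·(+1)^1 = -1.
v=∞: -4467565 < 0 and -374699 < 0  ⇒  (a,b)_∞ = -1.
v=5: a=5^1·(≡2), b=5^2·(≡4) mod 5; (2|5)=-1, (4|5)=+1; (−1)^{1·2·2}·(-1)^2·(+1)^1 = +1.
Ram(-4467565, -374699) = {13, 19, 31, 37, 41, ∞}; no ℚ_13-point on the conic.

[13, 19, 31, 37, 41, inf]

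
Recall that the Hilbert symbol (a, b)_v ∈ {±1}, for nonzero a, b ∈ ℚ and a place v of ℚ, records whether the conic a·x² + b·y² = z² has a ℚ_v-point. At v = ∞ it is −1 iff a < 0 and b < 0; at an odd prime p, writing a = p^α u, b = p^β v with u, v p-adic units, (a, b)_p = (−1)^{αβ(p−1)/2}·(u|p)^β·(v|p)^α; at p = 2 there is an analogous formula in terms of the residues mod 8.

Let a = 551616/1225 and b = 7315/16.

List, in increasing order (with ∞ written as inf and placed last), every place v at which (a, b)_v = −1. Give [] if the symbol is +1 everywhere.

[2, 11, 17, 19]

(a, b) ≡ (51, 7315) mod (ℚ^×)²; places V = {2, 3, 5, 7, 11, 13, 17, 19, ∞}.
(a,b)_7: α=-2, u≡4; β=1, v≡1 (mod 7); (4|7)=+1, (1|7)=+1; sign (−1)^0·+1^1·+1^-2 = +1.
(a,b)_11: α=0, u≡8; β=1, v≡1 (mod 11); (8|11)=-1, (1|11)=+1; sign (−1)^0·-1^1·+1^0 = -1.
(a,b)_5: α=-2, u≡4; β=1, v≡3 (mod 5); (4|5)=+1, (3|5)=-1; sign (−1)^0·+1^1·-1^-2 = +1.
(a,b)_∞: sgn(51)=+, sgn(7315)=+, so +1.
(a,b)_3: α=1, u≡2; β=0, v≡1 (mod 3); (2|3)=-1, (1|3)=+1; sign (−1)^0·-1^0·+1^1 = +1.
(a,b)_17: α=1, u≡12; β=0, v≡12 (mod 17); (12|17)=-1, (12|17)=-1; sign (−1)^0·-1^0·-1^1 = -1.
(a,b)_13: α=2, u≡9; β=0, v≡3 (mod 13); (9|13)=+1, (3|13)=+1; sign (−1)^0·+1^0·+1^2 = +1.
(a,b)_19: α=0, u≡3; β=1, v≡11 (mod 19); (3|19)=-1, (11|19)=+1; sign (−1)^0·-1^1·+1^0 = -1.
(a,b)_2: α=6, β=-4; u≡3, v≡3 (mod 8); ε(u)ε(v)=1·1, αω(v)=6·1, βω(u)=-4·1; sum ≡ 1  ⇒  -1.
Ram(51, 7315) = {2, 11, 17, 19}; no ℚ_2-point on the conic.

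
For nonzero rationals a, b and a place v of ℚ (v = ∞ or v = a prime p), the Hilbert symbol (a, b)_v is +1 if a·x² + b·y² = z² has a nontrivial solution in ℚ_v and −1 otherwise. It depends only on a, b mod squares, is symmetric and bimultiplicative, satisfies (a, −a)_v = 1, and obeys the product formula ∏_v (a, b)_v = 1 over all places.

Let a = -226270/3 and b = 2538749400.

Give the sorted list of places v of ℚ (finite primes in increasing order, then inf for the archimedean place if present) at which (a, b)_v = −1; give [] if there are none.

[2, 3, 11, 17]

Mod squares: a ≡ -5610, b ≡ 6. Check v ∈ {∞, 2, 3, 5, 11, 17}.
v=17: a=17^1·(≡6), b=17^2·(≡3) mod 17; (6|17)=-1, (3|17)=-1; (−1)^{1·2·8}·(-1)^2·(-1)^1 = -1.
v=3: a=3^-1·(≡2), b=3^1·(≡2) mod 3; (2|3)=-1, (2|3)=-1; (−1)^{-1·1·1}·(-1)^1·(-1)^-1 = -1.
v=11: a=11^3·(≡2), b=11^4·(≡7) mod 11; (2|11)=-1, (7|11)=-1; (−1)^{3·4·5}·(-1)^4·(-1)^3 = -1.
v=5: a=5^1·(≡2), b=5^2·(≡1) mod 5; (2|5)=-1, (1|5)=+1; (−1)^{1·2·2}·(-1)^2·(+1)^1 = +1.
v=∞: -5610 < 0 and 6 > 0  ⇒  (a,b)_∞ = +1.
v=2: v_2(a)=1, v_2(b)=3; units ≡ 3, 3 (mod 8); ε·ε+αω+βω = 1·1+1·1+3·1 ≡ 1  ⇒  (a,b)_2 = -1.
|Ram(-5610, 6)| = 4, even; anisotropic at {2, 3, 11, 17}.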